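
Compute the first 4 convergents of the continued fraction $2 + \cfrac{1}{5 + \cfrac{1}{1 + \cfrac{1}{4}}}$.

2/1, 11/5, 13/6, 63/29

Using the convergent recurrence p_i = a_i*p_{i-1} + p_{i-2}, q_i = a_i*q_{i-1} + q_{i-2} with p_{-2}=0, p_{-1}=1, q_{-2}=1, q_{-1}=0:
  i=0: a_0=2, p_0 = 2*1 + 0 = 2, q_0 = 2*0 + 1 = 1.
  i=1: a_1=5, p_1 = 5*2 + 1 = 11, q_1 = 5*1 + 0 = 5.
  i=2: a_2=1, p_2 = 1*11 + 2 = 13, q_2 = 1*5 + 1 = 6.
  i=3: a_3=4, p_3 = 4*13 + 11 = 63, q_3 = 4*6 + 5 = 29.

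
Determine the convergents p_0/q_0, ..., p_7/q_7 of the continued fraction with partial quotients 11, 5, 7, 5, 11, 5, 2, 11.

11/1, 56/5, 403/36, 2071/185, 23184/2071, 117991/10540, 259166/23151, 2968817/265201

Using the convergent recurrence p_i = a_i*p_{i-1} + p_{i-2}, q_i = a_i*q_{i-1} + q_{i-2} with p_{-2}=0, p_{-1}=1, q_{-2}=1, q_{-1}=0:
  i=0: a_0=11, p_0 = 11*1 + 0 = 11, q_0 = 11*0 + 1 = 1.
  i=1: a_1=5, p_1 = 5*11 + 1 = 56, q_1 = 5*1 + 0 = 5.
  i=2: a_2=7, p_2 = 7*56 + 11 = 403, q_2 = 7*5 + 1 = 36.
  i=3: a_3=5, p_3 = 5*403 + 56 = 2071, q_3 = 5*36 + 5 = 185.
  i=4: a_4=11, p_4 = 11*2071 + 403 = 23184, q_4 = 11*185 + 36 = 2071.
  i=5: a_5=5, p_5 = 5*23184 + 2071 = 117991, q_5 = 5*2071 + 185 = 10540.
  i=6: a_6=2, p_6 = 2*117991 + 23184 = 259166, q_6 = 2*10540 + 2071 = 23151.
  i=7: a_7=11, p_7 = 11*259166 + 117991 = 2968817, q_7 = 11*23151 + 10540 = 265201.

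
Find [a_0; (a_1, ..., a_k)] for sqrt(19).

[4; (2, 1, 3, 1, 2, 8)]

Write x_i = (sqrt(19) + m_i)/d_i with (m_0, d_0) = (0, 1). a_0 = floor(sqrt(19)) = 4, since 4^2 = 16 <= 19 < 25 = 5^2.
Iterate m_{i+1} = d_i*a_i - m_i, d_{i+1} = (19 - m_{i+1}^2)/d_i, a_{i+1} = floor((a_0 + m_{i+1})/d_{i+1}):
  m_1 = 1*4 - 0 = 4, d_1 = (19 - 4^2)/1 = 3/1 = 3, a_1 = floor((4 + 4)/3) = 2.
  m_2 = 3*2 - 4 = 2, d_2 = (19 - 2^2)/3 = 15/3 = 5, a_2 = floor((4 + 2)/5) = 1.
  m_3 = 5*1 - 2 = 3, d_3 = (19 - 3^2)/5 = 10/5 = 2, a_3 = floor((4 + 3)/2) = 3.
  m_4 = 2*3 - 3 = 3, d_4 = (19 - 3^2)/2 = 10/2 = 5, a_4 = floor((4 + 3)/5) = 1.
  m_5 = 5*1 - 3 = 2, d_5 = (19 - 2^2)/5 = 15/5 = 3, a_5 = floor((4 + 2)/3) = 2.
  m_6 = 3*2 - 2 = 4, d_6 = (19 - 4^2)/3 = 3/3 = 1, a_6 = floor((4 + 4)/1) = 8.
  m_7 = 1*8 - 4 = 4, d_7 = (19 - 4^2)/1 = 3/1 = 3: (m_7, d_7) = (m_1, d_1) = (4, 3), so from here the quotients repeat a_1, ..., a_6; the period length is 6.
Hence the expansion of sqrt(19) is a_0 = 4 followed by the repeating block 2, 1, 3, 1, 2, 8 (period 6).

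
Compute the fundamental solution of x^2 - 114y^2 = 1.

(x, y) = (1025, 96)

First expand sqrt(114) as a continued fraction. With x_i = (sqrt(114) + m_i)/d_i and (m_0, d_0) = (0, 1): a_0 = floor(sqrt(114)) = 10, since 10^2 = 100 <= 114 < 121 = 11^2.
Iterate m_{i+1} = d_i*a_i - m_i, d_{i+1} = (114 - m_{i+1}^2)/d_i, a_{i+1} = floor((a_0 + m_{i+1})/d_{i+1}):
  m_1 = 1*10 - 0 = 10, d_1 = (114 - 10^2)/1 = 14/1 = 14, a_1 = floor((10 + 10)/14) = 1.
  m_2 = 14*1 - 10 = 4, d_2 = (114 - 4^2)/14 = 98/14 = 7, a_2 = floor((10 + 4)/7) = 2.
  m_3 = 7*2 - 4 = 10, d_3 = (114 - 10^2)/7 = 14/7 = 2, a_3 = floor((10 + 10)/2) = 10.
  m_4 = 2*10 - 10 = 10, d_4 = (114 - 10^2)/2 = 14/2 = 7, a_4 = floor((10 + 10)/7) = 2.
  m_5 = 7*2 - 10 = 4, d_5 = (114 - 4^2)/7 = 98/7 = 14, a_5 = floor((10 + 4)/14) = 1.
  m_6 = 14*1 - 4 = 10, d_6 = (114 - 10^2)/14 = 14/14 = 1, a_6 = floor((10 + 10)/1) = 20.
  m_7 = 1*20 - 10 = 10, d_7 = (114 - 10^2)/1 = 14/1 = 14: (m_7, d_7) = (m_1, d_1) = (10, 14), so from here the quotients repeat a_1, ..., a_6; the period length is 6.
So sqrt(114) = [10; (1, 2, 10, 2, 1, 20)] with period length k = 6.
k is even, so the fundamental solution of x^2 - 114y^2 = 1 is (p_{k-1}, q_{k-1}) = (p_5, q_5); compute convergents through index 5.
Convergents (p_i = a_i*p_{i-1} + p_{i-2}, q_i = a_i*q_{i-1} + q_{i-2} with p_{-2}=0, p_{-1}=1, q_{-2}=1, q_{-1}=0):
  i=0: a_0=10, p_0 = 10*1 + 0 = 10, q_0 = 10*0 + 1 = 1.
  i=1: a_1=1, p_1 = 1*10 + 1 = 11, q_1 = 1*1 + 0 = 1.
  i=2: a_2=2, p_2 = 2*11 + 10 = 32, q_2 = 2*1 + 1 = 3.
  i=3: a_3=10, p_3 = 10*32 + 11 = 331, q_3 = 10*3 + 1 = 31.
  i=4: a_4=2, p_4 = 2*331 + 32 = 694, q_4 = 2*31 + 3 = 65.
  i=5: a_5=1, p_5 = 1*694 + 331 = 1025, q_5 = 1*65 + 31 = 96.
Check: 1025^2 - 114*96^2 = 1050625 - 1050624 = 1, so (x, y) = (1025, 96) solves the equation, and by the theorem it is the least positive solution.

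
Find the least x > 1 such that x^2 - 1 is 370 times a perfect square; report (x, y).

First expand sqrt(370) as a continued fraction. With x_i = (sqrt(370) + m_i)/d_i and (m_0, d_0) = (0, 1): a_0 = floor(sqrt(370)) = 19, since 19^2 = 361 <= 370 < 400 = 20^2.
Iterate m_{i+1} = d_i*a_i - m_i, d_{i+1} = (370 - m_{i+1}^2)/d_i, a_{i+1} = floor((a_0 + m_{i+1})/d_{i+1}):
  m_1 = 1*19 - 0 = 19, d_1 = (370 - 19^2)/1 = 9/1 = 9, a_1 = floor((19 + 19)/9) = 4.
  m_2 = 9*4 - 19 = 17, d_2 = (370 - 17^2)/9 = 81/9 = 9, a_2 = floor((19 + 17)/9) = 4.
  m_3 = 9*4 - 17 = 19, d_3 = (370 - 19^2)/9 = 9/9 = 1, a_3 = floor((19 + 19)/1) = 38.
  m_4 = 1*38 - 19 = 19, d_4 = (370 - 19^2)/1 = 9/1 = 9: (m_4, d_4) = (m_1, d_1) = (19, 9), so from here the quotients repeat a_1, ..., a_3; the period length is 3.
So sqrt(370) = [19; (4, 4, 38)] with period length k = 3.
k is odd, so (p_{k-1}, q_{k-1}) only solves x^2 - 370y^2 = -1 and the fundamental solution of x^2 - 370y^2 = 1 is (p_{2k-1}, q_{2k-1}) = (p_5, q_5); compute convergents through index 5, running through the period twice.
Convergents (p_i = a_i*p_{i-1} + p_{i-2}, q_i = a_i*q_{i-1} + q_{i-2} with p_{-2}=0, p_{-1}=1, q_{-2}=1, q_{-1}=0):
  i=0: a_0=19, p_0 = 19*1 + 0 = 19, q_0 = 19*0 + 1 = 1.
  i=1: a_1=4, p_1 = 4*19 + 1 = 77, q_1 = 4*1 + 0 = 4.
  i=2: a_2=4, p_2 = 4*77 + 19 = 327, q_2 = 4*4 + 1 = 17.
  i=3: a_3=38, p_3 = 38*327 + 77 = 12503, q_3 = 38*17 + 4 = 650.
  i=4: a_4=4, p_4 = 4*12503 + 327 = 50339, q_4 = 4*650 + 17 = 2617.
  i=5: a_5=4, p_5 = 4*50339 + 12503 = 213859, q_5 = 4*2617 + 650 = 11118.
Indeed p_2^2 - 370*q_2^2 = 106929 - 106930 = -1, not +1.
Check: 213859^2 - 370*11118^2 = 45735671881 - 45735671880 = 1, so (x, y) = (213859, 11118) solves the equation, and by the theorem it is the least positive solution.

(x, y) = (213859, 11118)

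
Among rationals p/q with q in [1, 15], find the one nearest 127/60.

Expand x = 127/60 as a continued fraction with the Euclidean algorithm:
  127 = 2*60 + 7, so a_0 = 2.
  60 = 8*7 + 4, so a_1 = 8.
  7 = 1*4 + 3, so a_2 = 1.
  4 = 1*3 + 1, so a_3 = 1.
  3 = 3*1 + 0, so a_4 = 3.
so x = [2; 8, 1, 1, 3].
Convergents (p_i = a_i*p_{i-1} + p_{i-2}, q_i = a_i*q_{i-1} + q_{i-2} with p_{-2}=0, p_{-1}=1, q_{-2}=1, q_{-1}=0), until the denominator exceeds 15:
  i=0: a_0=2, p_0 = 2*1 + 0 = 2, q_0 = 2*0 + 1 = 1.
  i=1: a_1=8, p_1 = 8*2 + 1 = 17, q_1 = 8*1 + 0 = 8.
  i=2: a_2=1, p_2 = 1*17 + 2 = 19, q_2 = 1*8 + 1 = 9.
  i=3: a_3=1, p_3 = 1*19 + 17 = 36, q_3 = 1*9 + 8 = 17.
q_3 = 17 > 15, so the last convergent with denominator <= 15 is p_2/q_2 = 19/9.
The closest fraction with denominator <= 15 is either p_2/q_2 or the intermediate fraction (k*p_2 + p_1)/(k*q_2 + q_1) with the largest k >= 1 whose denominator stays <= 15; these approach x as k grows, and every other convergent or intermediate fraction in range is farther away.
Largest k: floor((15 - q_1)/q_2) = floor((15 - 8)/9) = 0.
Since k = 0, no intermediate fraction beyond p_2/q_2 has denominator <= 15, so the convergent 19/9 is the closest (its error is |127*9 - 19*60|/(60*9) = 3/540).

19/9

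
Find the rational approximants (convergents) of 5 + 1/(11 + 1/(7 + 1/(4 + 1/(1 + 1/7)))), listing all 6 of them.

5/1, 56/11, 397/78, 1644/323, 2041/401, 15931/3130

Using the convergent recurrence p_i = a_i*p_{i-1} + p_{i-2}, q_i = a_i*q_{i-1} + q_{i-2} with p_{-2}=0, p_{-1}=1, q_{-2}=1, q_{-1}=0:
  i=0: a_0=5, p_0 = 5*1 + 0 = 5, q_0 = 5*0 + 1 = 1.
  i=1: a_1=11, p_1 = 11*5 + 1 = 56, q_1 = 11*1 + 0 = 11.
  i=2: a_2=7, p_2 = 7*56 + 5 = 397, q_2 = 7*11 + 1 = 78.
  i=3: a_3=4, p_3 = 4*397 + 56 = 1644, q_3 = 4*78 + 11 = 323.
  i=4: a_4=1, p_4 = 1*1644 + 397 = 2041, q_4 = 1*323 + 78 = 401.
  i=5: a_5=7, p_5 = 7*2041 + 1644 = 15931, q_5 = 7*401 + 323 = 3130.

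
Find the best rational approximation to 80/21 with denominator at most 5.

Expand x = 80/21 as a continued fraction with the Euclidean algorithm:
  80 = 3*21 + 17, so a_0 = 3.
  21 = 1*17 + 4, so a_1 = 1.
  17 = 4*4 + 1, so a_2 = 4.
  4 = 4*1 + 0, so a_3 = 4.
so x = [3; 1, 4, 4].
Convergents (p_i = a_i*p_{i-1} + p_{i-2}, q_i = a_i*q_{i-1} + q_{i-2} with p_{-2}=0, p_{-1}=1, q_{-2}=1, q_{-1}=0), until the denominator exceeds 5:
  i=0: a_0=3, p_0 = 3*1 + 0 = 3, q_0 = 3*0 + 1 = 1.
  i=1: a_1=1, p_1 = 1*3 + 1 = 4, q_1 = 1*1 + 0 = 1.
  i=2: a_2=4, p_2 = 4*4 + 3 = 19, q_2 = 4*1 + 1 = 5.
  i=3: a_3=4, p_3 = 4*19 + 4 = 80, q_3 = 4*5 + 1 = 21.
q_3 = 21 > 5, so the last convergent with denominator <= 5 is p_2/q_2 = 19/5.
The closest fraction with denominator <= 5 is either p_2/q_2 or the intermediate fraction (k*p_2 + p_1)/(k*q_2 + q_1) with the largest k >= 1 whose denominator stays <= 5; these approach x as k grows, and every other convergent or intermediate fraction in range is farther away.
Largest k: floor((5 - q_1)/q_2) = floor((5 - 1)/5) = 0.
Since k = 0, no intermediate fraction beyond p_2/q_2 has denominator <= 5, so the convergent 19/5 is the closest (its error is |80*5 - 19*21|/(21*5) = 1/105).

19/5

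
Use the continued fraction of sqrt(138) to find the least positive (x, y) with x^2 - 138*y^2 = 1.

(x, y) = (47, 4)

First expand sqrt(138) as a continued fraction. With x_i = (sqrt(138) + m_i)/d_i and (m_0, d_0) = (0, 1): a_0 = floor(sqrt(138)) = 11, since 11^2 = 121 <= 138 < 144 = 12^2.
Iterate m_{i+1} = d_i*a_i - m_i, d_{i+1} = (138 - m_{i+1}^2)/d_i, a_{i+1} = floor((a_0 + m_{i+1})/d_{i+1}):
  m_1 = 1*11 - 0 = 11, d_1 = (138 - 11^2)/1 = 17/1 = 17, a_1 = floor((11 + 11)/17) = 1.
  m_2 = 17*1 - 11 = 6, d_2 = (138 - 6^2)/17 = 102/17 = 6, a_2 = floor((11 + 6)/6) = 2.
  m_3 = 6*2 - 6 = 6, d_3 = (138 - 6^2)/6 = 102/6 = 17, a_3 = floor((11 + 6)/17) = 1.
  m_4 = 17*1 - 6 = 11, d_4 = (138 - 11^2)/17 = 17/17 = 1, a_4 = floor((11 + 11)/1) = 22.
  m_5 = 1*22 - 11 = 11, d_5 = (138 - 11^2)/1 = 17/1 = 17: (m_5, d_5) = (m_1, d_1) = (11, 17), so from here the quotients repeat a_1, ..., a_4; the period length is 4.
So sqrt(138) = [11; (1, 2, 1, 22)] with period length k = 4.
k is even, so the fundamental solution of x^2 - 138y^2 = 1 is (p_{k-1}, q_{k-1}) = (p_3, q_3); compute convergents through index 3.
Convergents (p_i = a_i*p_{i-1} + p_{i-2}, q_i = a_i*q_{i-1} + q_{i-2} with p_{-2}=0, p_{-1}=1, q_{-2}=1, q_{-1}=0):
  i=0: a_0=11, p_0 = 11*1 + 0 = 11, q_0 = 11*0 + 1 = 1.
  i=1: a_1=1, p_1 = 1*11 + 1 = 12, q_1 = 1*1 + 0 = 1.
  i=2: a_2=2, p_2 = 2*12 + 11 = 35, q_2 = 2*1 + 1 = 3.
  i=3: a_3=1, p_3 = 1*35 + 12 = 47, q_3 = 1*3 + 1 = 4.
Check: 47^2 - 138*4^2 = 2209 - 2208 = 1, so (x, y) = (47, 4) solves the equation, and by the theorem it is the least positive solution.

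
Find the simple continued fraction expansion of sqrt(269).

[16; (2, 2, 32)]

Write x_i = (sqrt(269) + m_i)/d_i with (m_0, d_0) = (0, 1). a_0 = floor(sqrt(269)) = 16, since 16^2 = 256 <= 269 < 289 = 17^2.
Iterate m_{i+1} = d_i*a_i - m_i, d_{i+1} = (269 - m_{i+1}^2)/d_i, a_{i+1} = floor((a_0 + m_{i+1})/d_{i+1}):
  m_1 = 1*16 - 0 = 16, d_1 = (269 - 16^2)/1 = 13/1 = 13, a_1 = floor((16 + 16)/13) = 2.
  m_2 = 13*2 - 16 = 10, d_2 = (269 - 10^2)/13 = 169/13 = 13, a_2 = floor((16 + 10)/13) = 2.
  m_3 = 13*2 - 10 = 16, d_3 = (269 - 16^2)/13 = 13/13 = 1, a_3 = floor((16 + 16)/1) = 32.
  m_4 = 1*32 - 16 = 16, d_4 = (269 - 16^2)/1 = 13/1 = 13: (m_4, d_4) = (m_1, d_1) = (16, 13), so from here the quotients repeat a_1, ..., a_3; the period length is 3.
Hence the expansion of sqrt(269) is a_0 = 16 followed by the repeating block 2, 2, 32 (period 3).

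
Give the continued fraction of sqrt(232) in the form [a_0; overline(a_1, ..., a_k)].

Write x_i = (sqrt(232) + m_i)/d_i with (m_0, d_0) = (0, 1). a_0 = floor(sqrt(232)) = 15, since 15^2 = 225 <= 232 < 256 = 16^2.
Iterate m_{i+1} = d_i*a_i - m_i, d_{i+1} = (232 - m_{i+1}^2)/d_i, a_{i+1} = floor((a_0 + m_{i+1})/d_{i+1}):
  m_1 = 1*15 - 0 = 15, d_1 = (232 - 15^2)/1 = 7/1 = 7, a_1 = floor((15 + 15)/7) = 4.
  m_2 = 7*4 - 15 = 13, d_2 = (232 - 13^2)/7 = 63/7 = 9, a_2 = floor((15 + 13)/9) = 3.
  m_3 = 9*3 - 13 = 14, d_3 = (232 - 14^2)/9 = 36/9 = 4, a_3 = floor((15 + 14)/4) = 7.
  m_4 = 4*7 - 14 = 14, d_4 = (232 - 14^2)/4 = 36/4 = 9, a_4 = floor((15 + 14)/9) = 3.
  m_5 = 9*3 - 14 = 13, d_5 = (232 - 13^2)/9 = 63/9 = 7, a_5 = floor((15 + 13)/7) = 4.
  m_6 = 7*4 - 13 = 15, d_6 = (232 - 15^2)/7 = 7/7 = 1, a_6 = floor((15 + 15)/1) = 30.
  m_7 = 1*30 - 15 = 15, d_7 = (232 - 15^2)/1 = 7/1 = 7: (m_7, d_7) = (m_1, d_1) = (15, 7), so from here the quotients repeat a_1, ..., a_6; the period length is 6.
Hence the expansion of sqrt(232) is a_0 = 15 followed by the repeating block 4, 3, 7, 3, 4, 30 (period 6).

[15; overline(4, 3, 7, 3, 4, 30)]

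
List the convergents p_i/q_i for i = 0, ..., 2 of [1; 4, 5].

Using the convergent recurrence p_i = a_i*p_{i-1} + p_{i-2}, q_i = a_i*q_{i-1} + q_{i-2} with p_{-2}=0, p_{-1}=1, q_{-2}=1, q_{-1}=0:
  i=0: a_0=1, p_0 = 1*1 + 0 = 1, q_0 = 1*0 + 1 = 1.
  i=1: a_1=4, p_1 = 4*1 + 1 = 5, q_1 = 4*1 + 0 = 4.
  i=2: a_2=5, p_2 = 5*5 + 1 = 26, q_2 = 5*4 + 1 = 21.

1/1, 5/4, 26/21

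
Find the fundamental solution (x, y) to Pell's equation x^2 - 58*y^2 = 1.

(x, y) = (19603, 2574)

First expand sqrt(58) as a continued fraction. With x_i = (sqrt(58) + m_i)/d_i and (m_0, d_0) = (0, 1): a_0 = floor(sqrt(58)) = 7, since 7^2 = 49 <= 58 < 64 = 8^2.
Iterate m_{i+1} = d_i*a_i - m_i, d_{i+1} = (58 - m_{i+1}^2)/d_i, a_{i+1} = floor((a_0 + m_{i+1})/d_{i+1}):
  m_1 = 1*7 - 0 = 7, d_1 = (58 - 7^2)/1 = 9/1 = 9, a_1 = floor((7 + 7)/9) = 1.
  m_2 = 9*1 - 7 = 2, d_2 = (58 - 2^2)/9 = 54/9 = 6, a_2 = floor((7 + 2)/6) = 1.
  m_3 = 6*1 - 2 = 4, d_3 = (58 - 4^2)/6 = 42/6 = 7, a_3 = floor((7 + 4)/7) = 1.
  m_4 = 7*1 - 4 = 3, d_4 = (58 - 3^2)/7 = 49/7 = 7, a_4 = floor((7 + 3)/7) = 1.
  m_5 = 7*1 - 3 = 4, d_5 = (58 - 4^2)/7 = 42/7 = 6, a_5 = floor((7 + 4)/6) = 1.
  m_6 = 6*1 - 4 = 2, d_6 = (58 - 2^2)/6 = 54/6 = 9, a_6 = floor((7 + 2)/9) = 1.
  m_7 = 9*1 - 2 = 7, d_7 = (58 - 7^2)/9 = 9/9 = 1, a_7 = floor((7 + 7)/1) = 14.
  m_8 = 1*14 - 7 = 7, d_8 = (58 - 7^2)/1 = 9/1 = 9: (m_8, d_8) = (m_1, d_1) = (7, 9), so from here the quotients repeat a_1, ..., a_7; the period length is 7.
So sqrt(58) = [7; (1, 1, 1, 1, 1, 1, 14)] with period length k = 7.
k is odd, so (p_{k-1}, q_{k-1}) only solves x^2 - 58y^2 = -1 and the fundamental solution of x^2 - 58y^2 = 1 is (p_{2k-1}, q_{2k-1}) = (p_13, q_13); compute convergents through index 13, running through the period twice.
Convergents (p_i = a_i*p_{i-1} + p_{i-2}, q_i = a_i*q_{i-1} + q_{i-2} with p_{-2}=0, p_{-1}=1, q_{-2}=1, q_{-1}=0):
  i=0: a_0=7, p_0 = 7*1 + 0 = 7, q_0 = 7*0 + 1 = 1.
  i=1: a_1=1, p_1 = 1*7 + 1 = 8, q_1 = 1*1 + 0 = 1.
  i=2: a_2=1, p_2 = 1*8 + 7 = 15, q_2 = 1*1 + 1 = 2.
  i=3: a_3=1, p_3 = 1*15 + 8 = 23, q_3 = 1*2 + 1 = 3.
  i=4: a_4=1, p_4 = 1*23 + 15 = 38, q_4 = 1*3 + 2 = 5.
  i=5: a_5=1, p_5 = 1*38 + 23 = 61, q_5 = 1*5 + 3 = 8.
  i=6: a_6=1, p_6 = 1*61 + 38 = 99, q_6 = 1*8 + 5 = 13.
  i=7: a_7=14, p_7 = 14*99 + 61 = 1447, q_7 = 14*13 + 8 = 190.
  i=8: a_8=1, p_8 = 1*1447 + 99 = 1546, q_8 = 1*190 + 13 = 203.
  i=9: a_9=1, p_9 = 1*1546 + 1447 = 2993, q_9 = 1*203 + 190 = 393.
  i=10: a_10=1, p_10 = 1*2993 + 1546 = 4539, q_10 = 1*393 + 203 = 596.
  i=11: a_11=1, p_11 = 1*4539 + 2993 = 7532, q_11 = 1*596 + 393 = 989.
  i=12: a_12=1, p_12 = 1*7532 + 4539 = 12071, q_12 = 1*989 + 596 = 1585.
  i=13: a_13=1, p_13 = 1*12071 + 7532 = 19603, q_13 = 1*1585 + 989 = 2574.
Indeed p_6^2 - 58*q_6^2 = 9801 - 9802 = -1, not +1.
Check: 19603^2 - 58*2574^2 = 384277609 - 384277608 = 1, so (x, y) = (19603, 2574) solves the equation, and by the theorem it is the least positive solution.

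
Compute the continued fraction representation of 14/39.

[0; 2, 1, 3, 1, 2]

Run the Euclidean algorithm on 14 and 39; the successive quotients are the partial quotients a_0, a_1, ... (each step inverts the fractional part left over by the previous one):
  14 = 0*39 + 14, so a_0 = 0.
  39 = 2*14 + 11, so a_1 = 2.
  14 = 1*11 + 3, so a_2 = 1.
  11 = 3*3 + 2, so a_3 = 3.
  3 = 1*2 + 1, so a_4 = 1.
  2 = 2*1 + 0, so a_5 = 2.
The remainder reaches 0 after 6 divisions, so the expansion has 6 partial quotients, read off in order.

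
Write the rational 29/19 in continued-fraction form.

[1; 1, 1, 9]

Run the Euclidean algorithm on 29 and 19; the successive quotients are the partial quotients a_0, a_1, ... (each step inverts the fractional part left over by the previous one):
  29 = 1*19 + 10, so a_0 = 1.
  19 = 1*10 + 9, so a_1 = 1.
  10 = 1*9 + 1, so a_2 = 1.
  9 = 9*1 + 0, so a_3 = 9.
The remainder reaches 0 after 4 divisions, so the expansion has 4 partial quotients, read off in order.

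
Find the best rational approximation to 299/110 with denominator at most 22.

19/7

Expand x = 299/110 as a continued fraction with the Euclidean algorithm:
  299 = 2*110 + 79, so a_0 = 2.
  110 = 1*79 + 31, so a_1 = 1.
  79 = 2*31 + 17, so a_2 = 2.
  31 = 1*17 + 14, so a_3 = 1.
  17 = 1*14 + 3, so a_4 = 1.
  14 = 4*3 + 2, so a_5 = 4.
  3 = 1*2 + 1, so a_6 = 1.
  2 = 2*1 + 0, so a_7 = 2.
so x = [2; 1, 2, 1, 1, 4, 1, 2].
Convergents (p_i = a_i*p_{i-1} + p_{i-2}, q_i = a_i*q_{i-1} + q_{i-2} with p_{-2}=0, p_{-1}=1, q_{-2}=1, q_{-1}=0), until the denominator exceeds 22:
  i=0: a_0=2, p_0 = 2*1 + 0 = 2, q_0 = 2*0 + 1 = 1.
  i=1: a_1=1, p_1 = 1*2 + 1 = 3, q_1 = 1*1 + 0 = 1.
  i=2: a_2=2, p_2 = 2*3 + 2 = 8, q_2 = 2*1 + 1 = 3.
  i=3: a_3=1, p_3 = 1*8 + 3 = 11, q_3 = 1*3 + 1 = 4.
  i=4: a_4=1, p_4 = 1*11 + 8 = 19, q_4 = 1*4 + 3 = 7.
  i=5: a_5=4, p_5 = 4*19 + 11 = 87, q_5 = 4*7 + 4 = 32.
q_5 = 32 > 22, so the last convergent with denominator <= 22 is p_4/q_4 = 19/7.
The closest fraction with denominator <= 22 is either p_4/q_4 or the intermediate fraction (k*p_4 + p_3)/(k*q_4 + q_3) with the largest k >= 1 whose denominator stays <= 22; these approach x as k grows, and every other convergent or intermediate fraction in range is farther away.
Largest k: floor((22 - q_3)/q_4) = floor((22 - 4)/7) = 2.
That gives (2*19 + 11)/(2*7 + 4) = 49/18.
Compare the errors: |x - 19/7| = |299*7 - 19*110|/(110*7) = 3/770, and |x - 49/18| = |299*18 - 49*110|/(110*18) = 8/1980.
Cross-multiplying, 3*1980 = 5940 < 6160 = 8*770, so 3/770 is smaller: the convergent 19/7 is closer to x than 49/18.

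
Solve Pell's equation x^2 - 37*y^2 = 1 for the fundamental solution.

(x, y) = (73, 12)

First expand sqrt(37) as a continued fraction. With x_i = (sqrt(37) + m_i)/d_i and (m_0, d_0) = (0, 1): a_0 = floor(sqrt(37)) = 6, since 6^2 = 36 <= 37 < 49 = 7^2.
Iterate m_{i+1} = d_i*a_i - m_i, d_{i+1} = (37 - m_{i+1}^2)/d_i, a_{i+1} = floor((a_0 + m_{i+1})/d_{i+1}):
  m_1 = 1*6 - 0 = 6, d_1 = (37 - 6^2)/1 = 1/1 = 1, a_1 = floor((6 + 6)/1) = 12.
  m_2 = 1*12 - 6 = 6, d_2 = (37 - 6^2)/1 = 1/1 = 1: (m_2, d_2) = (m_1, d_1) = (6, 1), so from here the quotient a_1 repeats; the period length is 1.
So sqrt(37) = [6; (12)] with period length k = 1.
k is odd, so (p_{k-1}, q_{k-1}) only solves x^2 - 37y^2 = -1 and the fundamental solution of x^2 - 37y^2 = 1 is (p_{2k-1}, q_{2k-1}) = (p_1, q_1); compute convergents through index 1, running through the period twice.
Convergents (p_i = a_i*p_{i-1} + p_{i-2}, q_i = a_i*q_{i-1} + q_{i-2} with p_{-2}=0, p_{-1}=1, q_{-2}=1, q_{-1}=0):
  i=0: a_0=6, p_0 = 6*1 + 0 = 6, q_0 = 6*0 + 1 = 1.
  i=1: a_1=12, p_1 = 12*6 + 1 = 73, q_1 = 12*1 + 0 = 12.
Indeed p_0^2 - 37*q_0^2 = 36 - 37 = -1, not +1.
Check: 73^2 - 37*12^2 = 5329 - 5328 = 1, so (x, y) = (73, 12) solves the equation, and by the theorem it is the least positive solution.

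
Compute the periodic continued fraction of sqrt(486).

[22; (22, 44)]

Write x_i = (sqrt(486) + m_i)/d_i with (m_0, d_0) = (0, 1). a_0 = floor(sqrt(486)) = 22, since 22^2 = 484 <= 486 < 529 = 23^2.
Iterate m_{i+1} = d_i*a_i - m_i, d_{i+1} = (486 - m_{i+1}^2)/d_i, a_{i+1} = floor((a_0 + m_{i+1})/d_{i+1}):
  m_1 = 1*22 - 0 = 22, d_1 = (486 - 22^2)/1 = 2/1 = 2, a_1 = floor((22 + 22)/2) = 22.
  m_2 = 2*22 - 22 = 22, d_2 = (486 - 22^2)/2 = 2/2 = 1, a_2 = floor((22 + 22)/1) = 44.
  m_3 = 1*44 - 22 = 22, d_3 = (486 - 22^2)/1 = 2/1 = 2: (m_3, d_3) = (m_1, d_1) = (22, 2), so from here the quotients repeat a_1, a_2; the period length is 2.
Hence the expansion of sqrt(486) is a_0 = 22 followed by the repeating block 22, 44 (period 2).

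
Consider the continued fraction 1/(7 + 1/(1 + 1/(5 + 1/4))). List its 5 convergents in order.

Using the convergent recurrence p_i = a_i*p_{i-1} + p_{i-2}, q_i = a_i*q_{i-1} + q_{i-2} with p_{-2}=0, p_{-1}=1, q_{-2}=1, q_{-1}=0:
  i=0: a_0=0, p_0 = 0*1 + 0 = 0, q_0 = 0*0 + 1 = 1.
  i=1: a_1=7, p_1 = 7*0 + 1 = 1, q_1 = 7*1 + 0 = 7.
  i=2: a_2=1, p_2 = 1*1 + 0 = 1, q_2 = 1*7 + 1 = 8.
  i=3: a_3=5, p_3 = 5*1 + 1 = 6, q_3 = 5*8 + 7 = 47.
  i=4: a_4=4, p_4 = 4*6 + 1 = 25, q_4 = 4*47 + 8 = 196.

0/1, 1/7, 1/8, 6/47, 25/196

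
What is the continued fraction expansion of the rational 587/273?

Run the Euclidean algorithm on 587 and 273; the successive quotients are the partial quotients a_0, a_1, ... (each step inverts the fractional part left over by the previous one):
  587 = 2*273 + 41, so a_0 = 2.
  273 = 6*41 + 27, so a_1 = 6.
  41 = 1*27 + 14, so a_2 = 1.
  27 = 1*14 + 13, so a_3 = 1.
  14 = 1*13 + 1, so a_4 = 1.
  13 = 13*1 + 0, so a_5 = 13.
The remainder reaches 0 after 6 divisions, so the expansion has 6 partial quotients, read off in order.

[2; 6, 1, 1, 1, 13]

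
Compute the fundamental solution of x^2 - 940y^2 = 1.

First expand sqrt(940) as a continued fraction. With x_i = (sqrt(940) + m_i)/d_i and (m_0, d_0) = (0, 1): a_0 = floor(sqrt(940)) = 30, since 30^2 = 900 <= 940 < 961 = 31^2.
Iterate m_{i+1} = d_i*a_i - m_i, d_{i+1} = (940 - m_{i+1}^2)/d_i, a_{i+1} = floor((a_0 + m_{i+1})/d_{i+1}):
  m_1 = 1*30 - 0 = 30, d_1 = (940 - 30^2)/1 = 40/1 = 40, a_1 = floor((30 + 30)/40) = 1.
  m_2 = 40*1 - 30 = 10, d_2 = (940 - 10^2)/40 = 840/40 = 21, a_2 = floor((30 + 10)/21) = 1.
  m_3 = 21*1 - 10 = 11, d_3 = (940 - 11^2)/21 = 819/21 = 39, a_3 = floor((30 + 11)/39) = 1.
  m_4 = 39*1 - 11 = 28, d_4 = (940 - 28^2)/39 = 156/39 = 4, a_4 = floor((30 + 28)/4) = 14.
  m_5 = 4*14 - 28 = 28, d_5 = (940 - 28^2)/4 = 156/4 = 39, a_5 = floor((30 + 28)/39) = 1.
  m_6 = 39*1 - 28 = 11, d_6 = (940 - 11^2)/39 = 819/39 = 21, a_6 = floor((30 + 11)/21) = 1.
  m_7 = 21*1 - 11 = 10, d_7 = (940 - 10^2)/21 = 840/21 = 40, a_7 = floor((30 + 10)/40) = 1.
  m_8 = 40*1 - 10 = 30, d_8 = (940 - 30^2)/40 = 40/40 = 1, a_8 = floor((30 + 30)/1) = 60.
  m_9 = 1*60 - 30 = 30, d_9 = (940 - 30^2)/1 = 40/1 = 40: (m_9, d_9) = (m_1, d_1) = (30, 40), so from here the quotients repeat a_1, ..., a_8; the period length is 8.
So sqrt(940) = [30; (1, 1, 1, 14, 1, 1, 1, 60)] with period length k = 8.
k is even, so the fundamental solution of x^2 - 940y^2 = 1 is (p_{k-1}, q_{k-1}) = (p_7, q_7); compute convergents through index 7.
Convergents (p_i = a_i*p_{i-1} + p_{i-2}, q_i = a_i*q_{i-1} + q_{i-2} with p_{-2}=0, p_{-1}=1, q_{-2}=1, q_{-1}=0):
  i=0: a_0=30, p_0 = 30*1 + 0 = 30, q_0 = 30*0 + 1 = 1.
  i=1: a_1=1, p_1 = 1*30 + 1 = 31, q_1 = 1*1 + 0 = 1.
  i=2: a_2=1, p_2 = 1*31 + 30 = 61, q_2 = 1*1 + 1 = 2.
  i=3: a_3=1, p_3 = 1*61 + 31 = 92, q_3 = 1*2 + 1 = 3.
  i=4: a_4=14, p_4 = 14*92 + 61 = 1349, q_4 = 14*3 + 2 = 44.
  i=5: a_5=1, p_5 = 1*1349 + 92 = 1441, q_5 = 1*44 + 3 = 47.
  i=6: a_6=1, p_6 = 1*1441 + 1349 = 2790, q_6 = 1*47 + 44 = 91.
  i=7: a_7=1, p_7 = 1*2790 + 1441 = 4231, q_7 = 1*91 + 47 = 138.
Check: 4231^2 - 940*138^2 = 17901361 - 17901360 = 1, so (x, y) = (4231, 138) solves the equation, and by the theorem it is the least positive solution.

(x, y) = (4231, 138)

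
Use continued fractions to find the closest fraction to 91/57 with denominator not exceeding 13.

Expand x = 91/57 as a continued fraction with the Euclidean algorithm:
  91 = 1*57 + 34, so a_0 = 1.
  57 = 1*34 + 23, so a_1 = 1.
  34 = 1*23 + 11, so a_2 = 1.
  23 = 2*11 + 1, so a_3 = 2.
  11 = 11*1 + 0, so a_4 = 11.
so x = [1; 1, 1, 2, 11].
Convergents (p_i = a_i*p_{i-1} + p_{i-2}, q_i = a_i*q_{i-1} + q_{i-2} with p_{-2}=0, p_{-1}=1, q_{-2}=1, q_{-1}=0), until the denominator exceeds 13:
  i=0: a_0=1, p_0 = 1*1 + 0 = 1, q_0 = 1*0 + 1 = 1.
  i=1: a_1=1, p_1 = 1*1 + 1 = 2, q_1 = 1*1 + 0 = 1.
  i=2: a_2=1, p_2 = 1*2 + 1 = 3, q_2 = 1*1 + 1 = 2.
  i=3: a_3=2, p_3 = 2*3 + 2 = 8, q_3 = 2*2 + 1 = 5.
  i=4: a_4=11, p_4 = 11*8 + 3 = 91, q_4 = 11*5 + 2 = 57.
q_4 = 57 > 13, so the last convergent with denominator <= 13 is p_3/q_3 = 8/5.
The closest fraction with denominator <= 13 is either p_3/q_3 or the intermediate fraction (k*p_3 + p_2)/(k*q_3 + q_2) with the largest k >= 1 whose denominator stays <= 13; these approach x as k grows, and every other convergent or intermediate fraction in range is farther away.
Largest k: floor((13 - q_2)/q_3) = floor((13 - 2)/5) = 2.
That gives (2*8 + 3)/(2*5 + 2) = 19/12.
Compare the errors: |x - 8/5| = |91*5 - 8*57|/(57*5) = 1/285, and |x - 19/12| = |91*12 - 19*57|/(57*12) = 9/684.
Cross-multiplying, 1*684 = 684 < 2565 = 9*285, so 1/285 is smaller: the convergent 8/5 is closer to x than 19/12.

8/5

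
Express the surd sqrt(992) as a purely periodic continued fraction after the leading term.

[31; (2, 62)]

Write x_i = (sqrt(992) + m_i)/d_i with (m_0, d_0) = (0, 1). a_0 = floor(sqrt(992)) = 31, since 31^2 = 961 <= 992 < 1024 = 32^2.
Iterate m_{i+1} = d_i*a_i - m_i, d_{i+1} = (992 - m_{i+1}^2)/d_i, a_{i+1} = floor((a_0 + m_{i+1})/d_{i+1}):
  m_1 = 1*31 - 0 = 31, d_1 = (992 - 31^2)/1 = 31/1 = 31, a_1 = floor((31 + 31)/31) = 2.
  m_2 = 31*2 - 31 = 31, d_2 = (992 - 31^2)/31 = 31/31 = 1, a_2 = floor((31 + 31)/1) = 62.
  m_3 = 1*62 - 31 = 31, d_3 = (992 - 31^2)/1 = 31/1 = 31: (m_3, d_3) = (m_1, d_1) = (31, 31), so from here the quotients repeat a_1, a_2; the period length is 2.
Hence the expansion of sqrt(992) is a_0 = 31 followed by the repeating block 2, 62 (period 2).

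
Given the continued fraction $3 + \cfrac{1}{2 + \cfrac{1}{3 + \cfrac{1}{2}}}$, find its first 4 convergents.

Using the convergent recurrence p_i = a_i*p_{i-1} + p_{i-2}, q_i = a_i*q_{i-1} + q_{i-2} with p_{-2}=0, p_{-1}=1, q_{-2}=1, q_{-1}=0:
  i=0: a_0=3, p_0 = 3*1 + 0 = 3, q_0 = 3*0 + 1 = 1.
  i=1: a_1=2, p_1 = 2*3 + 1 = 7, q_1 = 2*1 + 0 = 2.
  i=2: a_2=3, p_2 = 3*7 + 3 = 24, q_2 = 3*2 + 1 = 7.
  i=3: a_3=2, p_3 = 2*24 + 7 = 55, q_3 = 2*7 + 2 = 16.

3/1, 7/2, 24/7, 55/16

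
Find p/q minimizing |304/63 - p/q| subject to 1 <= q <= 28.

111/23

Expand x = 304/63 as a continued fraction with the Euclidean algorithm:
  304 = 4*63 + 52, so a_0 = 4.
  63 = 1*52 + 11, so a_1 = 1.
  52 = 4*11 + 8, so a_2 = 4.
  11 = 1*8 + 3, so a_3 = 1.
  8 = 2*3 + 2, so a_4 = 2.
  3 = 1*2 + 1, so a_5 = 1.
  2 = 2*1 + 0, so a_6 = 2.
so x = [4; 1, 4, 1, 2, 1, 2].
Convergents (p_i = a_i*p_{i-1} + p_{i-2}, q_i = a_i*q_{i-1} + q_{i-2} with p_{-2}=0, p_{-1}=1, q_{-2}=1, q_{-1}=0), until the denominator exceeds 28:
  i=0: a_0=4, p_0 = 4*1 + 0 = 4, q_0 = 4*0 + 1 = 1.
  i=1: a_1=1, p_1 = 1*4 + 1 = 5, q_1 = 1*1 + 0 = 1.
  i=2: a_2=4, p_2 = 4*5 + 4 = 24, q_2 = 4*1 + 1 = 5.
  i=3: a_3=1, p_3 = 1*24 + 5 = 29, q_3 = 1*5 + 1 = 6.
  i=4: a_4=2, p_4 = 2*29 + 24 = 82, q_4 = 2*6 + 5 = 17.
  i=5: a_5=1, p_5 = 1*82 + 29 = 111, q_5 = 1*17 + 6 = 23.
  i=6: a_6=2, p_6 = 2*111 + 82 = 304, q_6 = 2*23 + 17 = 63.
q_6 = 63 > 28, so the last convergent with denominator <= 28 is p_5/q_5 = 111/23.
The closest fraction with denominator <= 28 is either p_5/q_5 or the intermediate fraction (k*p_5 + p_4)/(k*q_5 + q_4) with the largest k >= 1 whose denominator stays <= 28; these approach x as k grows, and every other convergent or intermediate fraction in range is farther away.
Largest k: floor((28 - q_4)/q_5) = floor((28 - 17)/23) = 0.
Since k = 0, no intermediate fraction beyond p_5/q_5 has denominator <= 28, so the convergent 111/23 is the closest (its error is |304*23 - 111*63|/(63*23) = 1/1449).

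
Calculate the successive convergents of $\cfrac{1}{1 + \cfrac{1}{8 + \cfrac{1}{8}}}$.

Using the convergent recurrence p_i = a_i*p_{i-1} + p_{i-2}, q_i = a_i*q_{i-1} + q_{i-2} with p_{-2}=0, p_{-1}=1, q_{-2}=1, q_{-1}=0:
  i=0: a_0=0, p_0 = 0*1 + 0 = 0, q_0 = 0*0 + 1 = 1.
  i=1: a_1=1, p_1 = 1*0 + 1 = 1, q_1 = 1*1 + 0 = 1.
  i=2: a_2=8, p_2 = 8*1 + 0 = 8, q_2 = 8*1 + 1 = 9.
  i=3: a_3=8, p_3 = 8*8 + 1 = 65, q_3 = 8*9 + 1 = 73.

0/1, 1/1, 8/9, 65/73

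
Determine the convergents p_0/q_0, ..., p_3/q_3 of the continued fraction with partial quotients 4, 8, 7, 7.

Using the convergent recurrence p_i = a_i*p_{i-1} + p_{i-2}, q_i = a_i*q_{i-1} + q_{i-2} with p_{-2}=0, p_{-1}=1, q_{-2}=1, q_{-1}=0:
  i=0: a_0=4, p_0 = 4*1 + 0 = 4, q_0 = 4*0 + 1 = 1.
  i=1: a_1=8, p_1 = 8*4 + 1 = 33, q_1 = 8*1 + 0 = 8.
  i=2: a_2=7, p_2 = 7*33 + 4 = 235, q_2 = 7*8 + 1 = 57.
  i=3: a_3=7, p_3 = 7*235 + 33 = 1678, q_3 = 7*57 + 8 = 407.

4/1, 33/8, 235/57, 1678/407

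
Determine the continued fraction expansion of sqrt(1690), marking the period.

[41; (9, 8, 9, 82)]

Write x_i = (sqrt(1690) + m_i)/d_i with (m_0, d_0) = (0, 1). a_0 = floor(sqrt(1690)) = 41, since 41^2 = 1681 <= 1690 < 1764 = 42^2.
Iterate m_{i+1} = d_i*a_i - m_i, d_{i+1} = (1690 - m_{i+1}^2)/d_i, a_{i+1} = floor((a_0 + m_{i+1})/d_{i+1}):
  m_1 = 1*41 - 0 = 41, d_1 = (1690 - 41^2)/1 = 9/1 = 9, a_1 = floor((41 + 41)/9) = 9.
  m_2 = 9*9 - 41 = 40, d_2 = (1690 - 40^2)/9 = 90/9 = 10, a_2 = floor((41 + 40)/10) = 8.
  m_3 = 10*8 - 40 = 40, d_3 = (1690 - 40^2)/10 = 90/10 = 9, a_3 = floor((41 + 40)/9) = 9.
  m_4 = 9*9 - 40 = 41, d_4 = (1690 - 41^2)/9 = 9/9 = 1, a_4 = floor((41 + 41)/1) = 82.
  m_5 = 1*82 - 41 = 41, d_5 = (1690 - 41^2)/1 = 9/1 = 9: (m_5, d_5) = (m_1, d_1) = (41, 9), so from here the quotients repeat a_1, ..., a_4; the period length is 4.
Hence the expansion of sqrt(1690) is a_0 = 41 followed by the repeating block 9, 8, 9, 82 (period 4).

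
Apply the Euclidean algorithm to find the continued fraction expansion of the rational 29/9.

[3; 4, 2]

Run the Euclidean algorithm on 29 and 9; the successive quotients are the partial quotients a_0, a_1, ... (each step inverts the fractional part left over by the previous one):
  29 = 3*9 + 2, so a_0 = 3.
  9 = 4*2 + 1, so a_1 = 4.
  2 = 2*1 + 0, so a_2 = 2.
The remainder reaches 0 after 3 divisions, so the expansion has 3 partial quotients, read off in order.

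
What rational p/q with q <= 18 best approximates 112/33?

Expand x = 112/33 as a continued fraction with the Euclidean algorithm:
  112 = 3*33 + 13, so a_0 = 3.
  33 = 2*13 + 7, so a_1 = 2.
  13 = 1*7 + 6, so a_2 = 1.
  7 = 1*6 + 1, so a_3 = 1.
  6 = 6*1 + 0, so a_4 = 6.
so x = [3; 2, 1, 1, 6].
Convergents (p_i = a_i*p_{i-1} + p_{i-2}, q_i = a_i*q_{i-1} + q_{i-2} with p_{-2}=0, p_{-1}=1, q_{-2}=1, q_{-1}=0), until the denominator exceeds 18:
  i=0: a_0=3, p_0 = 3*1 + 0 = 3, q_0 = 3*0 + 1 = 1.
  i=1: a_1=2, p_1 = 2*3 + 1 = 7, q_1 = 2*1 + 0 = 2.
  i=2: a_2=1, p_2 = 1*7 + 3 = 10, q_2 = 1*2 + 1 = 3.
  i=3: a_3=1, p_3 = 1*10 + 7 = 17, q_3 = 1*3 + 2 = 5.
  i=4: a_4=6, p_4 = 6*17 + 10 = 112, q_4 = 6*5 + 3 = 33.
q_4 = 33 > 18, so the last convergent with denominator <= 18 is p_3/q_3 = 17/5.
The closest fraction with denominator <= 18 is either p_3/q_3 or the intermediate fraction (k*p_3 + p_2)/(k*q_3 + q_2) with the largest k >= 1 whose denominator stays <= 18; these approach x as k grows, and every other convergent or intermediate fraction in range is farther away.
Largest k: floor((18 - q_2)/q_3) = floor((18 - 3)/5) = 3.
That gives (3*17 + 10)/(3*5 + 3) = 61/18.
Compare the errors: |x - 17/5| = |112*5 - 17*33|/(33*5) = 1/165, and |x - 61/18| = |112*18 - 61*33|/(33*18) = 3/594.
Cross-multiplying, 3*165 = 495 < 594 = 1*594, so 3/594 is smaller: the intermediate fraction 61/18 is closer to x than 17/5.

61/18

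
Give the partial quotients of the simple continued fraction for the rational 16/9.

Run the Euclidean algorithm on 16 and 9; the successive quotients are the partial quotients a_0, a_1, ... (each step inverts the fractional part left over by the previous one):
  16 = 1*9 + 7, so a_0 = 1.
  9 = 1*7 + 2, so a_1 = 1.
  7 = 3*2 + 1, so a_2 = 3.
  2 = 2*1 + 0, so a_3 = 2.
The remainder reaches 0 after 4 divisions, so the expansion has 4 partial quotients, read off in order.

[1; 1, 3, 2]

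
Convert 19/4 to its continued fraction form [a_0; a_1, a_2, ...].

[4; 1, 3]

Run the Euclidean algorithm on 19 and 4; the successive quotients are the partial quotients a_0, a_1, ... (each step inverts the fractional part left over by the previous one):
  19 = 4*4 + 3, so a_0 = 4.
  4 = 1*3 + 1, so a_1 = 1.
  3 = 3*1 + 0, so a_2 = 3.
The remainder reaches 0 after 3 divisions, so the expansion has 3 partial quotients, read off in order.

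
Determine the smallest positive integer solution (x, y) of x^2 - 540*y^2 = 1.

(x, y) = (119071, 5124)

First expand sqrt(540) as a continued fraction. With x_i = (sqrt(540) + m_i)/d_i and (m_0, d_0) = (0, 1): a_0 = floor(sqrt(540)) = 23, since 23^2 = 529 <= 540 < 576 = 24^2.
Iterate m_{i+1} = d_i*a_i - m_i, d_{i+1} = (540 - m_{i+1}^2)/d_i, a_{i+1} = floor((a_0 + m_{i+1})/d_{i+1}):
  m_1 = 1*23 - 0 = 23, d_1 = (540 - 23^2)/1 = 11/1 = 11, a_1 = floor((23 + 23)/11) = 4.
  m_2 = 11*4 - 23 = 21, d_2 = (540 - 21^2)/11 = 99/11 = 9, a_2 = floor((23 + 21)/9) = 4.
  m_3 = 9*4 - 21 = 15, d_3 = (540 - 15^2)/9 = 315/9 = 35, a_3 = floor((23 + 15)/35) = 1.
  m_4 = 35*1 - 15 = 20, d_4 = (540 - 20^2)/35 = 140/35 = 4, a_4 = floor((23 + 20)/4) = 10.
  m_5 = 4*10 - 20 = 20, d_5 = (540 - 20^2)/4 = 140/4 = 35, a_5 = floor((23 + 20)/35) = 1.
  m_6 = 35*1 - 20 = 15, d_6 = (540 - 15^2)/35 = 315/35 = 9, a_6 = floor((23 + 15)/9) = 4.
  m_7 = 9*4 - 15 = 21, d_7 = (540 - 21^2)/9 = 99/9 = 11, a_7 = floor((23 + 21)/11) = 4.
  m_8 = 11*4 - 21 = 23, d_8 = (540 - 23^2)/11 = 11/11 = 1, a_8 = floor((23 + 23)/1) = 46.
  m_9 = 1*46 - 23 = 23, d_9 = (540 - 23^2)/1 = 11/1 = 11: (m_9, d_9) = (m_1, d_1) = (23, 11), so from here the quotients repeat a_1, ..., a_8; the period length is 8.
So sqrt(540) = [23; (4, 4, 1, 10, 1, 4, 4, 46)] with period length k = 8.
k is even, so the fundamental solution of x^2 - 540y^2 = 1 is (p_{k-1}, q_{k-1}) = (p_7, q_7); compute convergents through index 7.
Convergents (p_i = a_i*p_{i-1} + p_{i-2}, q_i = a_i*q_{i-1} + q_{i-2} with p_{-2}=0, p_{-1}=1, q_{-2}=1, q_{-1}=0):
  i=0: a_0=23, p_0 = 23*1 + 0 = 23, q_0 = 23*0 + 1 = 1.
  i=1: a_1=4, p_1 = 4*23 + 1 = 93, q_1 = 4*1 + 0 = 4.
  i=2: a_2=4, p_2 = 4*93 + 23 = 395, q_2 = 4*4 + 1 = 17.
  i=3: a_3=1, p_3 = 1*395 + 93 = 488, q_3 = 1*17 + 4 = 21.
  i=4: a_4=10, p_4 = 10*488 + 395 = 5275, q_4 = 10*21 + 17 = 227.
  i=5: a_5=1, p_5 = 1*5275 + 488 = 5763, q_5 = 1*227 + 21 = 248.
  i=6: a_6=4, p_6 = 4*5763 + 5275 = 28327, q_6 = 4*248 + 227 = 1219.
  i=7: a_7=4, p_7 = 4*28327 + 5763 = 119071, q_7 = 4*1219 + 248 = 5124.
Check: 119071^2 - 540*5124^2 = 14177903041 - 14177903040 = 1, so (x, y) = (119071, 5124) solves the equation, and by the theorem it is the least positive solution.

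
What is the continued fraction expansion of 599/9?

Run the Euclidean algorithm on 599 and 9; the successive quotients are the partial quotients a_0, a_1, ... (each step inverts the fractional part left over by the previous one):
  599 = 66*9 + 5, so a_0 = 66.
  9 = 1*5 + 4, so a_1 = 1.
  5 = 1*4 + 1, so a_2 = 1.
  4 = 4*1 + 0, so a_3 = 4.
The remainder reaches 0 after 4 divisions, so the expansion has 4 partial quotients, read off in order.

[66; 1, 1, 4]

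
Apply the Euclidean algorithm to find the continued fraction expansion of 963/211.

[4; 1, 1, 3, 2, 2, 5]

Run the Euclidean algorithm on 963 and 211; the successive quotients are the partial quotients a_0, a_1, ... (each step inverts the fractional part left over by the previous one):
  963 = 4*211 + 119, so a_0 = 4.
  211 = 1*119 + 92, so a_1 = 1.
  119 = 1*92 + 27, so a_2 = 1.
  92 = 3*27 + 11, so a_3 = 3.
  27 = 2*11 + 5, so a_4 = 2.
  11 = 2*5 + 1, so a_5 = 2.
  5 = 5*1 + 0, so a_6 = 5.
The remainder reaches 0 after 7 divisions, so the expansion has 7 partial quotients, read off in order.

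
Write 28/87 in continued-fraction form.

[0; 3, 9, 3]

Run the Euclidean algorithm on 28 and 87; the successive quotients are the partial quotients a_0, a_1, ... (each step inverts the fractional part left over by the previous one):
  28 = 0*87 + 28, so a_0 = 0.
  87 = 3*28 + 3, so a_1 = 3.
  28 = 9*3 + 1, so a_2 = 9.
  3 = 3*1 + 0, so a_3 = 3.
The remainder reaches 0 after 4 divisions, so the expansion has 4 partial quotients, read off in order.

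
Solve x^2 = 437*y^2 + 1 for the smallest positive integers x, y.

(x, y) = (4599, 220)

First expand sqrt(437) as a continued fraction. With x_i = (sqrt(437) + m_i)/d_i and (m_0, d_0) = (0, 1): a_0 = floor(sqrt(437)) = 20, since 20^2 = 400 <= 437 < 441 = 21^2.
Iterate m_{i+1} = d_i*a_i - m_i, d_{i+1} = (437 - m_{i+1}^2)/d_i, a_{i+1} = floor((a_0 + m_{i+1})/d_{i+1}):
  m_1 = 1*20 - 0 = 20, d_1 = (437 - 20^2)/1 = 37/1 = 37, a_1 = floor((20 + 20)/37) = 1.
  m_2 = 37*1 - 20 = 17, d_2 = (437 - 17^2)/37 = 148/37 = 4, a_2 = floor((20 + 17)/4) = 9.
  m_3 = 4*9 - 17 = 19, d_3 = (437 - 19^2)/4 = 76/4 = 19, a_3 = floor((20 + 19)/19) = 2.
  m_4 = 19*2 - 19 = 19, d_4 = (437 - 19^2)/19 = 76/19 = 4, a_4 = floor((20 + 19)/4) = 9.
  m_5 = 4*9 - 19 = 17, d_5 = (437 - 17^2)/4 = 148/4 = 37, a_5 = floor((20 + 17)/37) = 1.
  m_6 = 37*1 - 17 = 20, d_6 = (437 - 20^2)/37 = 37/37 = 1, a_6 = floor((20 + 20)/1) = 40.
  m_7 = 1*40 - 20 = 20, d_7 = (437 - 20^2)/1 = 37/1 = 37: (m_7, d_7) = (m_1, d_1) = (20, 37), so from here the quotients repeat a_1, ..., a_6; the period length is 6.
So sqrt(437) = [20; (1, 9, 2, 9, 1, 40)] with period length k = 6.
k is even, so the fundamental solution of x^2 - 437y^2 = 1 is (p_{k-1}, q_{k-1}) = (p_5, q_5); compute convergents through index 5.
Convergents (p_i = a_i*p_{i-1} + p_{i-2}, q_i = a_i*q_{i-1} + q_{i-2} with p_{-2}=0, p_{-1}=1, q_{-2}=1, q_{-1}=0):
  i=0: a_0=20, p_0 = 20*1 + 0 = 20, q_0 = 20*0 + 1 = 1.
  i=1: a_1=1, p_1 = 1*20 + 1 = 21, q_1 = 1*1 + 0 = 1.
  i=2: a_2=9, p_2 = 9*21 + 20 = 209, q_2 = 9*1 + 1 = 10.
  i=3: a_3=2, p_3 = 2*209 + 21 = 439, q_3 = 2*10 + 1 = 21.
  i=4: a_4=9, p_4 = 9*439 + 209 = 4160, q_4 = 9*21 + 10 = 199.
  i=5: a_5=1, p_5 = 1*4160 + 439 = 4599, q_5 = 1*199 + 21 = 220.
Check: 4599^2 - 437*220^2 = 21150801 - 21150800 = 1, so (x, y) = (4599, 220) solves the equation, and by the theorem it is the least positive solution.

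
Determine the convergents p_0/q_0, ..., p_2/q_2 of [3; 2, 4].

3/1, 7/2, 31/9

Using the convergent recurrence p_i = a_i*p_{i-1} + p_{i-2}, q_i = a_i*q_{i-1} + q_{i-2} with p_{-2}=0, p_{-1}=1, q_{-2}=1, q_{-1}=0:
  i=0: a_0=3, p_0 = 3*1 + 0 = 3, q_0 = 3*0 + 1 = 1.
  i=1: a_1=2, p_1 = 2*3 + 1 = 7, q_1 = 2*1 + 0 = 2.
  i=2: a_2=4, p_2 = 4*7 + 3 = 31, q_2 = 4*2 + 1 = 9.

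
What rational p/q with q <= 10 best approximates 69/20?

31/9

Expand x = 69/20 as a continued fraction with the Euclidean algorithm:
  69 = 3*20 + 9, so a_0 = 3.
  20 = 2*9 + 2, so a_1 = 2.
  9 = 4*2 + 1, so a_2 = 4.
  2 = 2*1 + 0, so a_3 = 2.
so x = [3; 2, 4, 2].
Convergents (p_i = a_i*p_{i-1} + p_{i-2}, q_i = a_i*q_{i-1} + q_{i-2} with p_{-2}=0, p_{-1}=1, q_{-2}=1, q_{-1}=0), until the denominator exceeds 10:
  i=0: a_0=3, p_0 = 3*1 + 0 = 3, q_0 = 3*0 + 1 = 1.
  i=1: a_1=2, p_1 = 2*3 + 1 = 7, q_1 = 2*1 + 0 = 2.
  i=2: a_2=4, p_2 = 4*7 + 3 = 31, q_2 = 4*2 + 1 = 9.
  i=3: a_3=2, p_3 = 2*31 + 7 = 69, q_3 = 2*9 + 2 = 20.
q_3 = 20 > 10, so the last convergent with denominator <= 10 is p_2/q_2 = 31/9.
The closest fraction with denominator <= 10 is either p_2/q_2 or the intermediate fraction (k*p_2 + p_1)/(k*q_2 + q_1) with the largest k >= 1 whose denominator stays <= 10; these approach x as k grows, and every other convergent or intermediate fraction in range is farther away.
Largest k: floor((10 - q_1)/q_2) = floor((10 - 2)/9) = 0.
Since k = 0, no intermediate fraction beyond p_2/q_2 has denominator <= 10, so the convergent 31/9 is the closest (its error is |69*9 - 31*20|/(20*9) = 1/180).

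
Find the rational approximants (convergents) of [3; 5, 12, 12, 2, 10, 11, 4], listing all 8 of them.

3/1, 16/5, 195/61, 2356/737, 4907/1535, 51426/16087, 570593/178492, 2333798/730055

Using the convergent recurrence p_i = a_i*p_{i-1} + p_{i-2}, q_i = a_i*q_{i-1} + q_{i-2} with p_{-2}=0, p_{-1}=1, q_{-2}=1, q_{-1}=0:
  i=0: a_0=3, p_0 = 3*1 + 0 = 3, q_0 = 3*0 + 1 = 1.
  i=1: a_1=5, p_1 = 5*3 + 1 = 16, q_1 = 5*1 + 0 = 5.
  i=2: a_2=12, p_2 = 12*16 + 3 = 195, q_2 = 12*5 + 1 = 61.
  i=3: a_3=12, p_3 = 12*195 + 16 = 2356, q_3 = 12*61 + 5 = 737.
  i=4: a_4=2, p_4 = 2*2356 + 195 = 4907, q_4 = 2*737 + 61 = 1535.
  i=5: a_5=10, p_5 = 10*4907 + 2356 = 51426, q_5 = 10*1535 + 737 = 16087.
  i=6: a_6=11, p_6 = 11*51426 + 4907 = 570593, q_6 = 11*16087 + 1535 = 178492.
  i=7: a_7=4, p_7 = 4*570593 + 51426 = 2333798, q_7 = 4*178492 + 16087 = 730055.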